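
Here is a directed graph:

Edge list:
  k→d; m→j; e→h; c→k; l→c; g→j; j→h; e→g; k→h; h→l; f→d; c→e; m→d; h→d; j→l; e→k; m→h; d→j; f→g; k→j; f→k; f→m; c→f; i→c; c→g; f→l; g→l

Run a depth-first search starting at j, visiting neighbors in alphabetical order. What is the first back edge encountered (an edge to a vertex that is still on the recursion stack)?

DFS from j (visiting neighbors in alphabetical order); mark gray on enter, black on exit:
j gray
  h gray
    d gray
      d→j: j is gray → back edge
First back edge: d → j.

d→j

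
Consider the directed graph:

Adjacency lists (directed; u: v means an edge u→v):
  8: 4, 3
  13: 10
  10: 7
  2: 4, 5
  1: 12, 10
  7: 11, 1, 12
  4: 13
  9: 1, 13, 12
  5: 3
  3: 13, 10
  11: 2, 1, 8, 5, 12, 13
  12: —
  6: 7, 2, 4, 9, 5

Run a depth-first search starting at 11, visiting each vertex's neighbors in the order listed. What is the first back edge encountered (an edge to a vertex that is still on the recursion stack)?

DFS from 11 (visiting each vertex's neighbors in the order listed); mark gray on enter, black on exit:
11 gray
  2 gray
    4 gray
      13 gray
        10 gray
          7 gray
            7→11: 11 is gray → back edge
First back edge: 7 → 11.

7->11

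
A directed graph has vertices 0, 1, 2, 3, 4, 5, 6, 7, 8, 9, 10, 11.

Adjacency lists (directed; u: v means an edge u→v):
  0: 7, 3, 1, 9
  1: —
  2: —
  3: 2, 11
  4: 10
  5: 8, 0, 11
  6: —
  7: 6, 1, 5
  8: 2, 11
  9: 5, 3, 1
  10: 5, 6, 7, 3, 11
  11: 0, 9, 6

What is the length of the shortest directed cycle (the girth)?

For each vertex v, BFS finds the shortest path from v back to v.
The shortest such closed walk is 11 → 9 → 3 → 11, length 3.

3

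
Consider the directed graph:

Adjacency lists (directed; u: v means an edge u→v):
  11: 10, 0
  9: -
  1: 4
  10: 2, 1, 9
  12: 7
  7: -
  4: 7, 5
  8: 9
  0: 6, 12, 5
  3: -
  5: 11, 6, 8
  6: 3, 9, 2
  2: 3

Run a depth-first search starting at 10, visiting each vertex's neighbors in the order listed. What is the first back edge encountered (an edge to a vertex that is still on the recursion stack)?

DFS from 10 (visiting each vertex's neighbors in the order listed); mark gray on enter, black on exit:
10 gray
  2 gray
    3 gray
    3 black
  2 black
  1 gray
    4 gray
      7 gray
      7 black
      5 gray
        11 gray
          11→10: 10 is gray → back edge
First back edge: 11 → 10.

11→10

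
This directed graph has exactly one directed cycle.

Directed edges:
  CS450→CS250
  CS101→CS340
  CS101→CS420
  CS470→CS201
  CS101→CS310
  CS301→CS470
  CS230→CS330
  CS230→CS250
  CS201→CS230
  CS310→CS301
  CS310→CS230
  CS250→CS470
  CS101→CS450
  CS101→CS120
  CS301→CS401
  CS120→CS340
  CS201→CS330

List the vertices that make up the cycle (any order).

CS201, CS230, CS250, CS470

DFS with gray/black marking from CS470:
CS470 gray
  CS201 gray
    CS330 gray
    CS330 black
    CS230 gray
      CS230→CS330: CS330 black — skip
      CS250 gray
        CS250→CS470: CS470 is gray → back edge
Back edge closes the cycle CS470 → CS201 → CS230 → CS250 → CS470; its vertices are {CS201, CS230, CS250, CS470}.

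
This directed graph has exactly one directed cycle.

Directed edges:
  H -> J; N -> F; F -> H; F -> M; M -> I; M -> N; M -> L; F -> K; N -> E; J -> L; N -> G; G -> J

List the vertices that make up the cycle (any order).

F, M, N

DFS with gray/black marking from M:
M gray
  N gray
    G gray
      J gray
        L gray
        L black
      J black
    G black
    E gray
    E black
    F gray
      H gray
        H→J: J black — skip
      H black
      K gray
      K black
      F→M: M is gray → back edge
Back edge closes the cycle M → N → F → M; its vertices are {F, M, N}.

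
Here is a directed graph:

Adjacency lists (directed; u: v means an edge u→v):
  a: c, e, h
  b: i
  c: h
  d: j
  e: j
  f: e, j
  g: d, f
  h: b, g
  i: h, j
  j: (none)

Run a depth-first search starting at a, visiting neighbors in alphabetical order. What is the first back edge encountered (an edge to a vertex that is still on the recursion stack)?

i→h

DFS from a (visiting neighbors in alphabetical order); mark gray on enter, black on exit:
a gray
  c gray
    h gray
      b gray
        i gray
          i→h: h is gray → back edge
First back edge: i → h.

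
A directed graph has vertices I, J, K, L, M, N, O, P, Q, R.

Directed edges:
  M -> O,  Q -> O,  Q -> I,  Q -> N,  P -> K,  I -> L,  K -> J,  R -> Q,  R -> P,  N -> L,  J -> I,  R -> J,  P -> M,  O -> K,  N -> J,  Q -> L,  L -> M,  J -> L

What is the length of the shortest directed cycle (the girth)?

5

For each vertex v, BFS finds the shortest path from v back to v.
The shortest such closed walk is O → K → J → L → M → O, length 5.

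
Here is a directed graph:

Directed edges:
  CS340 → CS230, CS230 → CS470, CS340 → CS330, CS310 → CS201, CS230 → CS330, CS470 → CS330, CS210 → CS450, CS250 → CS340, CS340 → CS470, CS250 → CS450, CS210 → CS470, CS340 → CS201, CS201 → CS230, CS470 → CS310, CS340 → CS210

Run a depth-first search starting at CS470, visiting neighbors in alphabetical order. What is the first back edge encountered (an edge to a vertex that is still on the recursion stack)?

CS230->CS470

DFS from CS470 (visiting neighbors in alphabetical order); mark gray on enter, black on exit:
CS470 gray
  CS310 gray
    CS201 gray
      CS230 gray
        CS330 gray
        CS330 black
        CS230→CS470: CS470 is gray → back edge
First back edge: CS230 → CS470.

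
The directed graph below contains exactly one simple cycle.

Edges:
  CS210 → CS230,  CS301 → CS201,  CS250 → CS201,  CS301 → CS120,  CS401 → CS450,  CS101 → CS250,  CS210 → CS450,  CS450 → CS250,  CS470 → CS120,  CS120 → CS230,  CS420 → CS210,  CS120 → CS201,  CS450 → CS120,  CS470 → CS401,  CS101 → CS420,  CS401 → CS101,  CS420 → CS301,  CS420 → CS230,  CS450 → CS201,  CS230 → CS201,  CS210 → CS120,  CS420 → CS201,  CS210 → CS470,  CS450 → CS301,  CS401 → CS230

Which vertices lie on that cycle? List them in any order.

DFS with gray/black marking from CS101:
CS101 gray
  CS420 gray
    CS230 gray
      CS201 gray
      CS201 black
    CS230 black
    CS420→CS201: CS201 black — skip
    CS301 gray
      CS120 gray
        CS120→CS201: CS201 black — skip
        CS120→CS230: CS230 black — skip
      CS120 black
      CS301→CS201: CS201 black — skip
    CS301 black
    CS210 gray
      CS470 gray
        CS401 gray
          CS450 gray
            CS450→CS301: CS301 black — skip
            CS250 gray
              CS250→CS201: CS201 black — skip
            CS250 black
            CS450→CS120: CS120 black — skip
            CS450→CS201: CS201 black — skip
          CS450 black
          CS401→CS230: CS230 black — skip
          CS401→CS101: CS101 is gray → back edge
Back edge closes the cycle CS101 → CS420 → CS210 → CS470 → CS401 → CS101; its vertices are {CS101, CS210, CS401, CS420, CS470}.

CS101, CS210, CS401, CS420, CS470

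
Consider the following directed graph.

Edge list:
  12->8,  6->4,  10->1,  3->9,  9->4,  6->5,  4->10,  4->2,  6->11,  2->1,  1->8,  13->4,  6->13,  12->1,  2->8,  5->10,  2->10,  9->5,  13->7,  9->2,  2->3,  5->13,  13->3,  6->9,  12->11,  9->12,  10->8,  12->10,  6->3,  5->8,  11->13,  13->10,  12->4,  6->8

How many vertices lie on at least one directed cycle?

8

A vertex is on a directed cycle iff it belongs to a strongly connected component of size ≥ 2 (or has a self-loop).
The vertices on cycles are {2, 3, 4, 5, 9, 11, 12, 13} — 8 in total.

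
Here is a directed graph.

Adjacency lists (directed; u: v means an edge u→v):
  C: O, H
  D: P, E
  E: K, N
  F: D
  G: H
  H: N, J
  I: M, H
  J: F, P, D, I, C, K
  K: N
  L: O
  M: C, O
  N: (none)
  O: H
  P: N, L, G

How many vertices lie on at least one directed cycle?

11

A vertex is on a directed cycle iff it belongs to a strongly connected component of size ≥ 2 (or has a self-loop).
The vertices on cycles are {C, D, F, G, H, I, J, L, M, O, P} — 11 in total.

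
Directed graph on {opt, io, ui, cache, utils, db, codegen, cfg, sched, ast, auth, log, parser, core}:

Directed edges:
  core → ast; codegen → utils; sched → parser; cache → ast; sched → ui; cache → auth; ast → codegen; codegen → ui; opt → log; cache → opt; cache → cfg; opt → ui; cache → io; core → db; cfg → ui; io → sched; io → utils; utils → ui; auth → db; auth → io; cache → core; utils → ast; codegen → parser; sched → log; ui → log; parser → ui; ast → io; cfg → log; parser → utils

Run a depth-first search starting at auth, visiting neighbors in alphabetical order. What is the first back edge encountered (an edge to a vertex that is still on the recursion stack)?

DFS from auth (visiting neighbors in alphabetical order); mark gray on enter, black on exit:
auth gray
  db gray
  db black
  io gray
    sched gray
      log gray
      log black
      parser gray
        ui gray
          ui→log: log black — skip
        ui black
        utils gray
          ast gray
            codegen gray
              codegen→parser: parser is gray → back edge
First back edge: codegen → parser.

codegen->parser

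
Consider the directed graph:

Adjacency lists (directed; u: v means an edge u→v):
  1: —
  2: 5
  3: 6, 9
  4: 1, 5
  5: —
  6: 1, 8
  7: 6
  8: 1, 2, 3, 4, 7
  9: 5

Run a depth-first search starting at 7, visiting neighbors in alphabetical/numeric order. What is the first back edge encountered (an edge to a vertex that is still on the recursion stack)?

3→6

DFS from 7 (visiting neighbors in alphabetical/numeric order); mark gray on enter, black on exit:
7 gray
  6 gray
    1 gray
    1 black
    8 gray
      8→1: 1 black — skip
      2 gray
        5 gray
        5 black
      2 black
      3 gray
        3→6: 6 is gray → back edge
First back edge: 3 → 6.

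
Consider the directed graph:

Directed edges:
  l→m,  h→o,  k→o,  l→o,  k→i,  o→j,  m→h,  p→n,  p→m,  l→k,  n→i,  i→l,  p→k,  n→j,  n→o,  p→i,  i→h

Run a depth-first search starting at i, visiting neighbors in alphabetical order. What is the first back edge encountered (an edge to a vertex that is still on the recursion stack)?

DFS from i (visiting neighbors in alphabetical order); mark gray on enter, black on exit:
i gray
  h gray
    o gray
      j gray
      j black
    o black
  h black
  l gray
    k gray
      k→i: i is gray → back edge
First back edge: k → i.

k->i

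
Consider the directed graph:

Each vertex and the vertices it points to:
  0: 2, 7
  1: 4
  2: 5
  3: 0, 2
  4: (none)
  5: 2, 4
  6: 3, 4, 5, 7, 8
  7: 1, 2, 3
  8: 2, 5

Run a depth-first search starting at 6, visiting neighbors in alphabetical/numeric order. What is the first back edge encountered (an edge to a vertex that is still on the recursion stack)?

5->2

DFS from 6 (visiting neighbors in alphabetical/numeric order); mark gray on enter, black on exit:
6 gray
  3 gray
    0 gray
      2 gray
        5 gray
          5→2: 2 is gray → back edge
First back edge: 5 → 2.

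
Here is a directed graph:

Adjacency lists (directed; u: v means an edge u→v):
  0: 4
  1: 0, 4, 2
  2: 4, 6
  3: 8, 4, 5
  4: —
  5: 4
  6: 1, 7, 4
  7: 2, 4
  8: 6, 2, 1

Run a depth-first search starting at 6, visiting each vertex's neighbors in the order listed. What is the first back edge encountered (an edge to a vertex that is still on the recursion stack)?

2→6

DFS from 6 (visiting each vertex's neighbors in the order listed); mark gray on enter, black on exit:
6 gray
  1 gray
    0 gray
      4 gray
      4 black
    0 black
    1→4: 4 black — skip
    2 gray
      2→4: 4 black — skip
      2→6: 6 is gray → back edge
First back edge: 2 → 6.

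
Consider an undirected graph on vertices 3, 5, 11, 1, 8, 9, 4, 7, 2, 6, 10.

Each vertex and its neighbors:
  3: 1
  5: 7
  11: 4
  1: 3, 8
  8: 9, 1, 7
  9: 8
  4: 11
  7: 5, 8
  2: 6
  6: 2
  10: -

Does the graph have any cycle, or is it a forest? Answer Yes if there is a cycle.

No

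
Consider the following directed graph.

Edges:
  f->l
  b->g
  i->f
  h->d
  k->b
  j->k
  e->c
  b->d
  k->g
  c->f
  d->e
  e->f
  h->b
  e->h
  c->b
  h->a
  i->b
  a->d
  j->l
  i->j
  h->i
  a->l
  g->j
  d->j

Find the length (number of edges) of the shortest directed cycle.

For each vertex v, BFS finds the shortest path from v back to v.
The shortest such closed walk is e → h → d → e, length 3.

3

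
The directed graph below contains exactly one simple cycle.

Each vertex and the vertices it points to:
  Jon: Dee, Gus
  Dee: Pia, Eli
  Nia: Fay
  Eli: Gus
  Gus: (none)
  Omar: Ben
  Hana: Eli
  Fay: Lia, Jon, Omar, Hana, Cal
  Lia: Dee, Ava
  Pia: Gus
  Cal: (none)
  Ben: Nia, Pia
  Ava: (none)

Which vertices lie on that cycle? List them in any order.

Ben, Fay, Nia, Omar

DFS with gray/black marking from Fay:
Fay gray
  Lia gray
    Dee gray
      Pia gray
        Gus gray
        Gus black
      Pia black
      Eli gray
        Eli→Gus: Gus black — skip
      Eli black
    Dee black
    Ava gray
    Ava black
  Lia black
  Jon gray
    Jon→Dee: Dee black — skip
    Jon→Gus: Gus black — skip
  Jon black
  Omar gray
    Ben gray
      Nia gray
        Nia→Fay: Fay is gray → back edge
Back edge closes the cycle Fay → Omar → Ben → Nia → Fay; its vertices are {Ben, Fay, Nia, Omar}.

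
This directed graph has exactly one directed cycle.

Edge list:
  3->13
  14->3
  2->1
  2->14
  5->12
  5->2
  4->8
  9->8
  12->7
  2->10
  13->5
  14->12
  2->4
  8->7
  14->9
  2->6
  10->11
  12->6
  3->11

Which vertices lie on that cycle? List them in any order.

DFS with gray/black marking from 5:
5 gray
  12 gray
    6 gray
    6 black
    7 gray
    7 black
  12 black
  2 gray
    2→6: 6 black — skip
    10 gray
      11 gray
      11 black
    10 black
    1 gray
    1 black
    14 gray
      14→12: 12 black — skip
      9 gray
        8 gray
          8→7: 7 black — skip
        8 black
      9 black
      3 gray
        3→11: 11 black — skip
        13 gray
          13→5: 5 is gray → back edge
Back edge closes the cycle 5 → 2 → 14 → 3 → 13 → 5; its vertices are {2, 3, 5, 13, 14}.

2, 3, 5, 13, 14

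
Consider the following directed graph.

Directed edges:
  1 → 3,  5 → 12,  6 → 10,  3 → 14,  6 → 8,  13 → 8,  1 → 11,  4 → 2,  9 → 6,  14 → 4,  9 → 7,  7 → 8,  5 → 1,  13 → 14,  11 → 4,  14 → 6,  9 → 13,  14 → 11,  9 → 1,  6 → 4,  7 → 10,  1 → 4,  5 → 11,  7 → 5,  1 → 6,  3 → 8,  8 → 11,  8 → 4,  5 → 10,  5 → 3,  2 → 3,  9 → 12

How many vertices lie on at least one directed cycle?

A vertex is on a directed cycle iff it belongs to a strongly connected component of size ≥ 2 (or has a self-loop).
The vertices on cycles are {2, 3, 4, 6, 8, 11, 14} — 7 in total.

7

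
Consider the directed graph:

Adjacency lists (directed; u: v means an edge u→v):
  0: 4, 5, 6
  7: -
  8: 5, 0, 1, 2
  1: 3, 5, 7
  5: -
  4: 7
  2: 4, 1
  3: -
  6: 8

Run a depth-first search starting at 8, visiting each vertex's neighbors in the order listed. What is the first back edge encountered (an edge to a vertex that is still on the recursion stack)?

DFS from 8 (visiting each vertex's neighbors in the order listed); mark gray on enter, black on exit:
8 gray
  5 gray
  5 black
  0 gray
    4 gray
      7 gray
      7 black
    4 black
    0→5: 5 black — skip
    6 gray
      6→8: 8 is gray → back edge
First back edge: 6 → 8.

6→8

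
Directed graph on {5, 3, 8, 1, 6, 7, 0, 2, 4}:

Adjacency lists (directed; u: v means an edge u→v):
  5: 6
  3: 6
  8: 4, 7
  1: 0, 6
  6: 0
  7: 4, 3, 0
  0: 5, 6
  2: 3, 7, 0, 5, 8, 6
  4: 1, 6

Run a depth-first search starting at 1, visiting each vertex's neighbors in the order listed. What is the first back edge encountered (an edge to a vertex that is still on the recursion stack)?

DFS from 1 (visiting each vertex's neighbors in the order listed); mark gray on enter, black on exit:
1 gray
  0 gray
    5 gray
      6 gray
        6→0: 0 is gray → back edge
First back edge: 6 → 0.

6→0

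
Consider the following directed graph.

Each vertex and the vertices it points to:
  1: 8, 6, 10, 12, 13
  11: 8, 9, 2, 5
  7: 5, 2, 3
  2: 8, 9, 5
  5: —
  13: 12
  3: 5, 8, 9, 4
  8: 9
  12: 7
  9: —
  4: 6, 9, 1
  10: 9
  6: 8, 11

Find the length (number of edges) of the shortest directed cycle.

5

For each vertex v, BFS finds the shortest path from v back to v.
The shortest such closed walk is 4 → 1 → 12 → 7 → 3 → 4, length 5.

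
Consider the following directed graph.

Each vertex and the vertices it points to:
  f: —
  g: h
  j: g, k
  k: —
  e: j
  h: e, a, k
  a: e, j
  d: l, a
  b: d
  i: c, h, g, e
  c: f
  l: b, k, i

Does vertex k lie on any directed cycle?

k lies on a cycle iff there is a path from k back to itself.
Exploring from k, it never reaches itself; equivalently, its strongly connected component is a singleton.

No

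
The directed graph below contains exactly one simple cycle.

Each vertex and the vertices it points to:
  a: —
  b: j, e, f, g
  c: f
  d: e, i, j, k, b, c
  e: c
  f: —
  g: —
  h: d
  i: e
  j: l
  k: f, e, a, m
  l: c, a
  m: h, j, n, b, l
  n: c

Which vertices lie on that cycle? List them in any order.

DFS with gray/black marking from h:
h gray
  d gray
    e gray
      c gray
        f gray
        f black
      c black
    e black
    i gray
      i→e: e black — skip
    i black
    j gray
      l gray
        l→c: c black — skip
        a gray
        a black
      l black
    j black
    k gray
      k→f: f black — skip
      k→e: e black — skip
      k→a: a black — skip
      m gray
        m→h: h is gray → back edge
Back edge closes the cycle h → d → k → m → h; its vertices are {d, h, k, m}.

d, h, k, m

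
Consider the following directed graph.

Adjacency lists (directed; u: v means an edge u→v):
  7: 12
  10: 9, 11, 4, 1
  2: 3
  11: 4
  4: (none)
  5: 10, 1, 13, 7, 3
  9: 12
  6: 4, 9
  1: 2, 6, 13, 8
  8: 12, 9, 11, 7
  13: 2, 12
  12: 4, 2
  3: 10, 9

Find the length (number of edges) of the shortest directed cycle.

For each vertex v, BFS finds the shortest path from v back to v.
The shortest such closed walk is 1 → 2 → 3 → 10 → 1, length 4.

4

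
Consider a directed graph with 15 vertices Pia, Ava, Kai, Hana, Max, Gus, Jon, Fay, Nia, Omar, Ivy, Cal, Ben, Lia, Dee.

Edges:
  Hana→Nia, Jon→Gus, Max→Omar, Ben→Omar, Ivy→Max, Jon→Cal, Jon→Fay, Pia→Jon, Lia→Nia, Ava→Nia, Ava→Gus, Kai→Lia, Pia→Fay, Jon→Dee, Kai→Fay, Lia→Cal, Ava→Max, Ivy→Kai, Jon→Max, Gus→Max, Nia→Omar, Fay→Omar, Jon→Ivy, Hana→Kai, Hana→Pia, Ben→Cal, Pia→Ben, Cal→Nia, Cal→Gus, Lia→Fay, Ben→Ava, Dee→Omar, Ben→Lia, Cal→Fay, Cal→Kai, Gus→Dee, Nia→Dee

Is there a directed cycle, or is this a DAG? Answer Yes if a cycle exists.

Yes

DFS with white/gray/black marking, starting from Gus:
Gus gray
  Max gray
    Omar gray
    Omar black
  Max black
  Dee gray
    Dee→Omar: Omar black — skip
  Dee black
Gus black
Pia gray
  Ben gray
    Lia gray
      Nia gray
        Nia→Omar: Omar black — skip
        Nia→Dee: Dee black — skip
      Nia black
      Cal gray
        Kai gray
          Kai→Lia: Lia is gray → back edge
Back edge found, so a cycle exists: Lia → Cal → Kai → Lia.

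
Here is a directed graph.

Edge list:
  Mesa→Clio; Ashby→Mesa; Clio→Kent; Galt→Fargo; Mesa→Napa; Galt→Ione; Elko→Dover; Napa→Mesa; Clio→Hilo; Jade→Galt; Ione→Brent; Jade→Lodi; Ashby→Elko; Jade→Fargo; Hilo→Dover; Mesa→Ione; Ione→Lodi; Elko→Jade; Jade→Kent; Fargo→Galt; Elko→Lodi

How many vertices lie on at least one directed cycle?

4

A vertex is on a directed cycle iff it belongs to a strongly connected component of size ≥ 2 (or has a self-loop).
The vertices on cycles are {Galt, Mesa, Napa, Fargo} — 4 in total.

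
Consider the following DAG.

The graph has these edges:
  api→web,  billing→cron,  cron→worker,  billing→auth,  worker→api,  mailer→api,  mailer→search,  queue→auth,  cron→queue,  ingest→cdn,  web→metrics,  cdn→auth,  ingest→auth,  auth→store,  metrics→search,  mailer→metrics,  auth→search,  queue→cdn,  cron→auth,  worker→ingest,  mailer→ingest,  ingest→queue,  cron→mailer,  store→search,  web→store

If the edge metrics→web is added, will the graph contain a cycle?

Yes

Adding metrics→web creates a cycle iff web can already reach metrics.
Path from web: web → metrics.
So web → … → metrics → web is a cycle.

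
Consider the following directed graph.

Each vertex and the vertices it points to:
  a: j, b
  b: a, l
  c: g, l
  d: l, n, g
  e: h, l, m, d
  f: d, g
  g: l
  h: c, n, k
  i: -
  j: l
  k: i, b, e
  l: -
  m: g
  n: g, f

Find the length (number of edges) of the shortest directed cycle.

2

For each vertex v, BFS finds the shortest path from v back to v.
The shortest such closed walk is b → a → b, length 2.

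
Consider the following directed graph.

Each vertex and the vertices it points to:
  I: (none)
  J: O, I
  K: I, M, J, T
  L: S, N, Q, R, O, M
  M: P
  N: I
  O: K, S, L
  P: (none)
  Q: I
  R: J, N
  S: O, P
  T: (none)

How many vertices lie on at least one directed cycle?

A vertex is on a directed cycle iff it belongs to a strongly connected component of size ≥ 2 (or has a self-loop).
The vertices on cycles are {J, K, L, O, R, S} — 6 in total.

6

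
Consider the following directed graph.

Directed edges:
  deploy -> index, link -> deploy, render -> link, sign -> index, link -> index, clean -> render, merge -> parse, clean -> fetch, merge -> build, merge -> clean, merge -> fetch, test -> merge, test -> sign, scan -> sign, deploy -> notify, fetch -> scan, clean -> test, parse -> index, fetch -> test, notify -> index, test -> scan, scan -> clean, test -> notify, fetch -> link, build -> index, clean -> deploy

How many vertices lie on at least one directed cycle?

5

A vertex is on a directed cycle iff it belongs to a strongly connected component of size ≥ 2 (or has a self-loop).
The vertices on cycles are {scan, test, clean, fetch, merge} — 5 in total.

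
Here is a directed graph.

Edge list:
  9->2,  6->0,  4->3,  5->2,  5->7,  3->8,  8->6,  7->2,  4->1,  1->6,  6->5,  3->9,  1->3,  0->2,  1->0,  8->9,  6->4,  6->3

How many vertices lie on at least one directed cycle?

5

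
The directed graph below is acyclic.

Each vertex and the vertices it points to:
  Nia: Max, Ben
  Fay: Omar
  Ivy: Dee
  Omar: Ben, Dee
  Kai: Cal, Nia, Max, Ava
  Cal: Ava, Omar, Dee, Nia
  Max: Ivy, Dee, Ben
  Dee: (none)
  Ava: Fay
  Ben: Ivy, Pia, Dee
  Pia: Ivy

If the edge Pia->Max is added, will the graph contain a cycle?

Yes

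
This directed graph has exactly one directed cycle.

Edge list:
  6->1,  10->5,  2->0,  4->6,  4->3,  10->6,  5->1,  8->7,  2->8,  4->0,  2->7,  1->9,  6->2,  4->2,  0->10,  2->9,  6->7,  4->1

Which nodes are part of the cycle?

0, 2, 6, 10

DFS with gray/black marking from 2:
2 gray
  8 gray
    7 gray
    7 black
  8 black
  9 gray
  9 black
  0 gray
    10 gray
      5 gray
        1 gray
          1→9: 9 black — skip
        1 black
      5 black
      6 gray
        6→7: 7 black — skip
        6→1: 1 black — skip
        6→2: 2 is gray → back edge
Back edge closes the cycle 2 → 0 → 10 → 6 → 2; its vertices are {0, 2, 6, 10}.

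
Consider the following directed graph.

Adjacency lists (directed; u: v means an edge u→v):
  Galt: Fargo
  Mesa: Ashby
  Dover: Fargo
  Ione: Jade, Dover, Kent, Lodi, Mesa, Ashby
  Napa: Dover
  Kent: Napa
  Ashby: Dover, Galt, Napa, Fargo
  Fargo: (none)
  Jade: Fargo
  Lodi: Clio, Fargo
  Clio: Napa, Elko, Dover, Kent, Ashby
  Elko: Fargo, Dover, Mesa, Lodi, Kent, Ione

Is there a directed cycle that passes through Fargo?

Fargo lies on a cycle iff there is a path from Fargo back to itself.
Exploring from Fargo, it never reaches itself; equivalently, its strongly connected component is a singleton.

No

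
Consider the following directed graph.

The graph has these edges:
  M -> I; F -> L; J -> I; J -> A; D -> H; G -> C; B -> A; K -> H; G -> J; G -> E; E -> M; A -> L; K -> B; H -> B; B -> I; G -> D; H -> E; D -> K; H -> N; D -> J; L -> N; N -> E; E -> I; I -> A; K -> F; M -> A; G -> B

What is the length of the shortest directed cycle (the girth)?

5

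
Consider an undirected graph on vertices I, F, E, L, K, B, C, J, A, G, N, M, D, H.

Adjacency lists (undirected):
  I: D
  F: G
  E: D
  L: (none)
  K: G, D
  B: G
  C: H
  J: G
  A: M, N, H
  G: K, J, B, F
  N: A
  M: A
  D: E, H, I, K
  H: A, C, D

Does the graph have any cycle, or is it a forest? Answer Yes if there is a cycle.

No

DFS, tracking each vertex's parent; an edge to a visited non-parent vertex closes a cycle.
Start from C:
visit C (parent –)
  visit H (parent C)
    visit A (parent H)
      visit M (parent A)
        M–A: parent, skip
      visit N (parent A)
        N–A: parent, skip
      A–H: parent, skip
    H–C: parent, skip
    visit D (parent H)
      visit E (parent D)
        E–D: parent, skip
      D–H: parent, skip
      visit I (parent D)
        I–D: parent, skip
      visit K (parent D)
        visit G (parent K)
          G–K: parent, skip
          visit J (parent G)
            J–G: parent, skip
          visit B (parent G)
            B–G: parent, skip
          visit F (parent G)
            F–G: parent, skip
        K–D: parent, skip
visit L (parent –)
No non-parent visited neighbor found — the graph is a forest.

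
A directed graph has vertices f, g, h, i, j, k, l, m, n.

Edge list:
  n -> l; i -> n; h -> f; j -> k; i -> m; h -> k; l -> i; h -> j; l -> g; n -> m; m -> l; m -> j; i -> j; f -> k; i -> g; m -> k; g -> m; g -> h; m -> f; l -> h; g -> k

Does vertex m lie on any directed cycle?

m is on a cycle iff m can reach itself via ≥1 edge.
m → l → g → m — yes.

Yes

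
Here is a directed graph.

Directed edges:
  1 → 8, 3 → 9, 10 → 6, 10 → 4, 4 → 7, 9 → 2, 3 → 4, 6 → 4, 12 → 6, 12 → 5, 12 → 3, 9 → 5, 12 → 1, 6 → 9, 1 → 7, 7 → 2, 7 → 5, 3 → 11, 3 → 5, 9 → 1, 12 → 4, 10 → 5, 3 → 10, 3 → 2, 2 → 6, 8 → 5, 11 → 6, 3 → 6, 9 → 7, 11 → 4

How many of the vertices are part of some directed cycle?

A vertex is on a directed cycle iff it belongs to a strongly connected component of size ≥ 2 (or has a self-loop).
The vertices on cycles are {1, 2, 4, 6, 7, 9} — 6 in total.

6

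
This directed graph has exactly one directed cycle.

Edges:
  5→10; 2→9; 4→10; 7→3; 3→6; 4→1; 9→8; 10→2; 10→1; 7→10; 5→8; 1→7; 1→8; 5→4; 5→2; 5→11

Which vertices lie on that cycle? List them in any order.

1, 7, 10

DFS with gray/black marking from 10:
10 gray
  2 gray
    9 gray
      8 gray
      8 black
    9 black
  2 black
  1 gray
    7 gray
      3 gray
        6 gray
        6 black
      3 black
      7→10: 10 is gray → back edge
Back edge closes the cycle 10 → 1 → 7 → 10; its vertices are {1, 7, 10}.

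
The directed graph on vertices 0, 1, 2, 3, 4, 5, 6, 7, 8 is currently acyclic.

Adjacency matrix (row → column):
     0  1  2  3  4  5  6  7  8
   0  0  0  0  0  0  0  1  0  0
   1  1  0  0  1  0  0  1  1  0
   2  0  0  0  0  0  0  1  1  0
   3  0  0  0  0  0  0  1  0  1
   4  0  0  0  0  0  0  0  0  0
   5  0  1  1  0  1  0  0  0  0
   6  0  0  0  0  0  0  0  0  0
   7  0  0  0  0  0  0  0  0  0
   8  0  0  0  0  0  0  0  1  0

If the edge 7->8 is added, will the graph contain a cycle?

Adding 7→8 creates a cycle iff 8 can already reach 7.
Path from 8: 8 → 7.
So 8 → … → 7 → 8 is a cycle.

Yes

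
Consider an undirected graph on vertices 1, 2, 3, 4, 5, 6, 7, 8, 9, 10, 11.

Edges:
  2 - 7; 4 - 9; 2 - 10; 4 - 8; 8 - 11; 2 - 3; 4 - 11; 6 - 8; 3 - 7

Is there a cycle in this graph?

DFS, tracking each vertex's parent; an edge to a visited non-parent vertex closes a cycle.
Start from 1:
visit 1 (parent –)
visit 2 (parent –)
  visit 3 (parent 2)
    3–2: parent, skip
    visit 7 (parent 3)
      7–3: parent, skip
      7–2: 2 visited and ≠ parent → cycle
Cycle: 2 – 3 – 7 – 2.

Yes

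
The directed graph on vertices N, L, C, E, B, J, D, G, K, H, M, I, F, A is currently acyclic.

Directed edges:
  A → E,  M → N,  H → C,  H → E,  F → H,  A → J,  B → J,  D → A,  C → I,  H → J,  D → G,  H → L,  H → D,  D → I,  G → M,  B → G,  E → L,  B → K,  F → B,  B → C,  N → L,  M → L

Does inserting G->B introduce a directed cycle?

Adding G→B creates a cycle iff B can already reach G.
Path from B: B → G.
So B → … → G → B is a cycle.

Yes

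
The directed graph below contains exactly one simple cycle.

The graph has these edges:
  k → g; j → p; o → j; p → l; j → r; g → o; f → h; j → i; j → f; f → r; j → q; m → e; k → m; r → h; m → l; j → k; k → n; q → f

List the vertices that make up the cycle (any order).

g, j, k, o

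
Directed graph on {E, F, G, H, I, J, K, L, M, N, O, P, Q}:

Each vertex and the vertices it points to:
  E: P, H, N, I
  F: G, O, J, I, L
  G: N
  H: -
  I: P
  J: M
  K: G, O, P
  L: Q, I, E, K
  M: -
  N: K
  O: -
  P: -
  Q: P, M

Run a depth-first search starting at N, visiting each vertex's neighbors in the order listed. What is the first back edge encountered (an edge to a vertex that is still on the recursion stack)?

G→N

DFS from N (visiting each vertex's neighbors in the order listed); mark gray on enter, black on exit:
N gray
  K gray
    G gray
      G→N: N is gray → back edge
First back edge: G → N.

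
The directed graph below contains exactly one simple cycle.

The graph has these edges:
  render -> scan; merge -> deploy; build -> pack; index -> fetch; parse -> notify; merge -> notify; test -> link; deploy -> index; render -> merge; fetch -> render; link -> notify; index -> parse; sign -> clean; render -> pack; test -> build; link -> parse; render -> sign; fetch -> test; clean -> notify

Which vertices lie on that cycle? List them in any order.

DFS with gray/black marking from fetch:
fetch gray
  test gray
    build gray
      pack gray
      pack black
    build black
    link gray
      parse gray
        notify gray
        notify black
      parse black
      link→notify: notify black — skip
    link black
  test black
  render gray
    sign gray
      clean gray
        clean→notify: notify black — skip
      clean black
    sign black
    scan gray
    scan black
    render→pack: pack black — skip
    merge gray
      deploy gray
        index gray
          index→parse: parse black — skip
          index→fetch: fetch is gray → back edge
Back edge closes the cycle fetch → render → merge → deploy → index → fetch; its vertices are {fetch, index, merge, deploy, render}.

fetch, index, merge, deploy, render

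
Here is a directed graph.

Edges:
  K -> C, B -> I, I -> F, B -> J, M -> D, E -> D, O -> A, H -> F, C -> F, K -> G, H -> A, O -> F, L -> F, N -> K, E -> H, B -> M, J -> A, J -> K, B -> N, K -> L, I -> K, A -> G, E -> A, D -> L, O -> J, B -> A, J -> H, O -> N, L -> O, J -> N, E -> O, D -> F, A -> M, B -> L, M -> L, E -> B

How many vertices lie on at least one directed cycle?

A vertex is on a directed cycle iff it belongs to a strongly connected component of size ≥ 2 (or has a self-loop).
The vertices on cycles are {A, D, H, J, K, L, M, N, O} — 9 in total.

9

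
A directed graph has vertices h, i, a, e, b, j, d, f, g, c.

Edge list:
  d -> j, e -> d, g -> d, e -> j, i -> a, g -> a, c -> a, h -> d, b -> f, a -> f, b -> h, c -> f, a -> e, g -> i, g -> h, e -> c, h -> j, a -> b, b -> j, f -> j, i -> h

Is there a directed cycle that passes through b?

No

b lies on a cycle iff there is a path from b back to itself.
Exploring from b, it never reaches itself; equivalently, its strongly connected component is a singleton.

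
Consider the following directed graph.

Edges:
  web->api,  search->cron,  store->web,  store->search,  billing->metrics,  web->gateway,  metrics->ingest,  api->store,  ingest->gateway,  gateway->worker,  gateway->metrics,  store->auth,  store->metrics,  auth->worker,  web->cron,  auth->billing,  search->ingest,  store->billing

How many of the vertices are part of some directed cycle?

A vertex is on a directed cycle iff it belongs to a strongly connected component of size ≥ 2 (or has a self-loop).
The vertices on cycles are {api, web, store, ingest, gateway, metrics} — 6 in total.

6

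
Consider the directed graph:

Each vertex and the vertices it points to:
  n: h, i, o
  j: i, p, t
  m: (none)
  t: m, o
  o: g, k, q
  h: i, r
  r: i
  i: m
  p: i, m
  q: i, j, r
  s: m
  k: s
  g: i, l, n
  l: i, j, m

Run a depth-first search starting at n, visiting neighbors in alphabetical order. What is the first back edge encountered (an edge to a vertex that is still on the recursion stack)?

DFS from n (visiting neighbors in alphabetical order); mark gray on enter, black on exit:
n gray
  h gray
    i gray
      m gray
      m black
    i black
    r gray
      r→i: i black — skip
    r black
  h black
  n→i: i black — skip
  o gray
    g gray
      g→i: i black — skip
      l gray
        l→i: i black — skip
        j gray
          j→i: i black — skip
          p gray
            p→i: i black — skip
            p→m: m black — skip
          p black
          t gray
            t→m: m black — skip
            t→o: o is gray → back edge
First back edge: t → o.

t->o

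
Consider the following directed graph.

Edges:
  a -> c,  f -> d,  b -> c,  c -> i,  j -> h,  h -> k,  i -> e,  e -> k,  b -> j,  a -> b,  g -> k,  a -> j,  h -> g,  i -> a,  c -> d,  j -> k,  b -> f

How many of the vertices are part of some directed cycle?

A vertex is on a directed cycle iff it belongs to a strongly connected component of size ≥ 2 (or has a self-loop).
The vertices on cycles are {a, b, c, i} — 4 in total.

4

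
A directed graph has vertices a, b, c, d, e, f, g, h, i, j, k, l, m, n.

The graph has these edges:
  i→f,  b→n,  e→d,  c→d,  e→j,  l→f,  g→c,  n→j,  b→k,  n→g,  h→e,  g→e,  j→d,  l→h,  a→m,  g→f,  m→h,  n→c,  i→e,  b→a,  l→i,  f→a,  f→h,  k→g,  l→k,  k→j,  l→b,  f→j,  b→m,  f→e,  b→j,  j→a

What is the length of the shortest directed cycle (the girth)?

5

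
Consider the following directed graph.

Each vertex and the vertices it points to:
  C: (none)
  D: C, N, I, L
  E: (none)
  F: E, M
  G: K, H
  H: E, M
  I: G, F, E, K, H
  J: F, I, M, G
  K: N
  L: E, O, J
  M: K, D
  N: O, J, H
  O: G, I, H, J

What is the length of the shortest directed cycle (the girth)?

For each vertex v, BFS finds the shortest path from v back to v.
The shortest such closed walk is D → I → H → M → D, length 4.

4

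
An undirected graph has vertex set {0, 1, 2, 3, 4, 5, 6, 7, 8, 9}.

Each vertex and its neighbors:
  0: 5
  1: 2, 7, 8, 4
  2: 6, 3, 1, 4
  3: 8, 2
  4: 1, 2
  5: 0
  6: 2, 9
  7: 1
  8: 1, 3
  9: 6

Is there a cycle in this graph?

DFS, tracking each vertex's parent; an edge to a visited non-parent vertex closes a cycle.
Start from 2:
visit 2 (parent –)
  visit 6 (parent 2)
    6–2: parent, skip
    visit 9 (parent 6)
      9–6: parent, skip
  visit 3 (parent 2)
    visit 8 (parent 3)
      visit 1 (parent 8)
        1–2: 2 visited and ≠ parent → cycle
Cycle: 2 – 3 – 8 – 1 – 2.

Yes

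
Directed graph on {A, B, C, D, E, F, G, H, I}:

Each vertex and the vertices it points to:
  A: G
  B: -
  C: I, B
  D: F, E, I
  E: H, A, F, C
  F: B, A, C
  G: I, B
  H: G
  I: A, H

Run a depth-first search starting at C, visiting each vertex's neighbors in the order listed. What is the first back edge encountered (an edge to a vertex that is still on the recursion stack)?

DFS from C (visiting each vertex's neighbors in the order listed); mark gray on enter, black on exit:
C gray
  I gray
    A gray
      G gray
        G→I: I is gray → back edge
First back edge: G → I.

G->I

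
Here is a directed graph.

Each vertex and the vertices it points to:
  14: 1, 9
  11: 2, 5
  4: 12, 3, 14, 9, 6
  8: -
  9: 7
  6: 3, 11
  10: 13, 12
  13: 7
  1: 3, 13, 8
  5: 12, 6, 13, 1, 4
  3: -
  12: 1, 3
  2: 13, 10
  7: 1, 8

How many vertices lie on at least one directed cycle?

7

A vertex is on a directed cycle iff it belongs to a strongly connected component of size ≥ 2 (or has a self-loop).
The vertices on cycles are {1, 4, 5, 6, 7, 11, 13} — 7 in total.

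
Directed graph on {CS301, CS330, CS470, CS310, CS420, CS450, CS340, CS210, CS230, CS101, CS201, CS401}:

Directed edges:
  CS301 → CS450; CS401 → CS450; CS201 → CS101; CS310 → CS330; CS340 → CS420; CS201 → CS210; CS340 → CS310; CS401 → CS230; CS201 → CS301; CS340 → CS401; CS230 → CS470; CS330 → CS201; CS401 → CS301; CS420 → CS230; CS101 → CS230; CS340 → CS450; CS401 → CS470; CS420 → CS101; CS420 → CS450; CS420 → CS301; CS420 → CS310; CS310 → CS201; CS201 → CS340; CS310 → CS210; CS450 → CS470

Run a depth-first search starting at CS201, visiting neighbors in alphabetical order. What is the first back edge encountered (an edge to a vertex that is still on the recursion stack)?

CS310->CS201

DFS from CS201 (visiting neighbors in alphabetical order); mark gray on enter, black on exit:
CS201 gray
  CS101 gray
    CS230 gray
      CS470 gray
      CS470 black
    CS230 black
  CS101 black
  CS210 gray
  CS210 black
  CS301 gray
    CS450 gray
      CS450→CS470: CS470 black — skip
    CS450 black
  CS301 black
  CS340 gray
    CS310 gray
      CS310→CS201: CS201 is gray → back edge
First back edge: CS310 → CS201.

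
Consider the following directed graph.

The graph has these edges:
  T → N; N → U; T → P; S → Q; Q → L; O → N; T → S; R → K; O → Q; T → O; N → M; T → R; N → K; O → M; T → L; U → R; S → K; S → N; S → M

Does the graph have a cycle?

DFS with white/gray/black marking, starting from L:
L gray
L black
T gray
  N gray
    U gray
      R gray
        K gray
        K black
      R black
    U black
    M gray
    M black
    N→K: K black — skip
  N black
  P gray
  P black
  O gray
    O→M: M black — skip
    Q gray
      Q→L: L black — skip
    Q black
    O→N: N black — skip
  O black
  T→R: R black — skip
  T→L: L black — skip
  S gray
    S→M: M black — skip
    S→Q: Q black — skip
    S→K: K black — skip
    S→N: N black — skip
  S black
T black
Every edge goes to a white or black vertex — no back edge, so the graph is acyclic.

No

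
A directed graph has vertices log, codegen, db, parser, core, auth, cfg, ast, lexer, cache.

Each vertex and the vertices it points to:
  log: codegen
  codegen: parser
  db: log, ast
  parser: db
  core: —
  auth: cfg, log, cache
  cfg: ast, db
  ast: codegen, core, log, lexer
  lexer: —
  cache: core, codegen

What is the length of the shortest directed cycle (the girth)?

4

For each vertex v, BFS finds the shortest path from v back to v.
The shortest such closed walk is db → log → codegen → parser → db, length 4.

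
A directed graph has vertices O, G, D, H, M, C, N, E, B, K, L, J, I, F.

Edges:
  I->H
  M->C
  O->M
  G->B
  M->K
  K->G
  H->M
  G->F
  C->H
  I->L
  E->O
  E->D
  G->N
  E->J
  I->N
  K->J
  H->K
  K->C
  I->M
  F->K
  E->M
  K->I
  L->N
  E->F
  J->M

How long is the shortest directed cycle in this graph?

For each vertex v, BFS finds the shortest path from v back to v.
The shortest such closed walk is F → K → G → F, length 3.

3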